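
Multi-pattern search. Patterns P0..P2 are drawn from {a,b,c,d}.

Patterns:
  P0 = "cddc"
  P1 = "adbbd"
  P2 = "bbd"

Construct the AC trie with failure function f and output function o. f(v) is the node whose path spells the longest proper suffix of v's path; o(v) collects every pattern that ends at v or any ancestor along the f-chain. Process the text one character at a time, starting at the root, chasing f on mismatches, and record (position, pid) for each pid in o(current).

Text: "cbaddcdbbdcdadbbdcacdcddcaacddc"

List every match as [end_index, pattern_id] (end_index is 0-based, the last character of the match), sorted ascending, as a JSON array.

Build:
Trie (insert patterns):
  0='ε' goto a→5 b→10 c→1
  1='c' goto d→2
  2='cd' goto d→3
  3='cdd' goto c→4
  4='cddc' goto ·  [P0 ends]
  5='a' goto d→6
  6='ad' goto b→7
  7='adb' goto b→8
  8='adbb' goto d→9
  9='adbbd' goto ·  [P1 ends]
  10='b' goto b→11
  11='bb' goto d→12
  12='bbd' goto ·  [P2 ends]

Failure links (BFS by depth):
  n1('c'): parent n0 fail=0; on 'c' 0 → fail=0;  out ∅∪∅=∅
  n5('a'): parent n0 fail=0; on 'a' 0 → fail=0;  out ∅∪∅=∅
  n10('b'): parent n0 fail=0; on 'b' 0 → fail=0;  out ∅∪∅=∅
  n2('cd'): parent n1 fail=0; on 'd' 0 → fail=0;  out ∅∪∅=∅
  n6('ad'): parent n5 fail=0; on 'd' 0 → fail=0;  out ∅∪∅=∅
  n11('bb'): parent n10 fail=0; on 'b' 0 → fail=10;  out ∅∪∅=∅
  n3('cdd'): parent n2 fail=0; on 'd' 0 → fail=0;  out ∅∪∅=∅
  n7('adb'): parent n6 fail=0; on 'b' 0 → fail=10;  out ∅∪∅=∅
  n12('bbd'): parent n11 fail=10; on 'd' 10→0 → fail=0;  out {2}∪∅={2}
  n4('cddc'): parent n3 fail=0; on 'c' 0 → fail=1;  out {0}∪∅={0}
  n8('adbb'): parent n7 fail=10; on 'b' 10 → fail=11;  out ∅∪∅=∅
  n9('adbbd'): parent n8 fail=11; on 'd' 11 → fail=12;  out {1}∪{2}={1,2}

Run:
pos 0 'c': at 1
pos 1 'b': at 10 (via fail)
pos 2 'a': at 5 (via fail)
pos 3 'd': at 6
pos 4 'd': at 0 (via fail)
pos 5 'c': at 1
pos 6 'd': at 2
pos 7 'b': at 10 (via fail)
pos 8 'b': at 11
pos 9 'd': at 12  emit P2@[7:9]
pos 10 'c': at 1 (via fail)
pos 11 'd': at 2
pos 12 'a': at 5 (via fail)
pos 13 'd': at 6
pos 14 'b': at 7
pos 15 'b': at 8
pos 16 'd': at 9  emit P1@[12:16],P2@[14:16]
pos 17 'c': at 1 (via fail)
pos 18 'a': at 5 (via fail)
pos 19 'c': at 1 (via fail)
pos 20 'd': at 2
pos 21 'c': at 1 (via fail)
pos 22 'd': at 2
pos 23 'd': at 3
pos 24 'c': at 4  emit P0@[21:24]
pos 25 'a': at 5 (via fail)
pos 26 'a': at 5 (via fail)
pos 27 'c': at 1 (via fail)
pos 28 'd': at 2
pos 29 'd': at 3
pos 30 'c': at 4  emit P0@[27:30]

All matches (sorted): [[9,2],[16,1],[16,2],[24,0],[30,0]]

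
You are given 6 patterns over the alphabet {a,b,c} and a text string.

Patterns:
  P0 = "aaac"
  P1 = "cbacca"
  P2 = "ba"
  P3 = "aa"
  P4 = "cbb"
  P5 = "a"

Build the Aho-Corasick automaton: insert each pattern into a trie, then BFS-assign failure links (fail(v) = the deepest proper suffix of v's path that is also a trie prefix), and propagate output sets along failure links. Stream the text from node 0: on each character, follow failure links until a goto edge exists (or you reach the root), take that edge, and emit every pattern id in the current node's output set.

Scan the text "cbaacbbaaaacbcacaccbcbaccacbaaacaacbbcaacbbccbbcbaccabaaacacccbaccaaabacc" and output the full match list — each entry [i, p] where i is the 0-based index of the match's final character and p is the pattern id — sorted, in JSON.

Build:
Trie (insert patterns):
  n0 'ε': a→1 b→11 c→5
  n1 'a': a→2  ←P5
  n2 'aa': a→3  ←P3
  n3 'aaa': c→4
  n4 'aaac': ·  ←P0
  n5 'c': b→6
  n6 'cb': a→7 b→13
  n7 'cba': c→8
  n8 'cbac': c→9
  n9 'cbacc': a→10
  n10 'cbacca': ·  ←P1
  n11 'b': a→12
  n12 'ba': ·  ←P2
  n13 'cbb': ·  ←P4

Failure links (BFS by depth):
  fail(1) 'a': from fail(0)=0 chase 'a': 0 ⇒ 0;  out={5}∪out(0)={5}
  fail(5) 'c': from fail(0)=0 chase 'c': 0 ⇒ 0;  out=∅∪out(0)=∅
  fail(11) 'b': from fail(0)=0 chase 'b': 0 ⇒ 0;  out=∅∪out(0)=∅
  fail(2) 'aa': from fail(1)=0 chase 'a': 0 ⇒ 1;  out={3}∪out(1)={3,5}
  fail(6) 'cb': from fail(5)=0 chase 'b': 0 ⇒ 11;  out=∅∪out(11)=∅
  fail(12) 'ba': from fail(11)=0 chase 'a': 0 ⇒ 1;  out={2}∪out(1)={2,5}
  fail(3) 'aaa': from fail(2)=1 chase 'a': 1 ⇒ 2;  out=∅∪out(2)={3,5}
  fail(7) 'cba': from fail(6)=11 chase 'a': 11 ⇒ 12;  out=∅∪out(12)={2,5}
  fail(13) 'cbb': from fail(6)=11 chase 'b': 11→0 ⇒ 11;  out={4}∪out(11)={4}
  fail(4) 'aaac': from fail(3)=2 chase 'c': 2→1→0 ⇒ 5;  out={0}∪out(5)={0}
  fail(8) 'cbac': from fail(7)=12 chase 'c': 12→1→0 ⇒ 5;  out=∅∪out(5)=∅
  fail(9) 'cbacc': from fail(8)=5 chase 'c': 5→0 ⇒ 5;  out=∅∪out(5)=∅
  fail(10) 'cbacca': from fail(9)=5 chase 'a': 5→0 ⇒ 1;  out={1}∪out(1)={1,5}

Run:
[0] read 'c'  n0⇒n5
[1] read 'b'  n5⇒n6
[2] read 'a'  n6⇒n7  → match P2@[1:2],P5@[2:2]
[3] read 'a'  n7⇒n2 (via fail)  → match P3@[2:3],P5@[3:3]
[4] read 'c'  n2⇒n5 (via fail)
[5] read 'b'  n5⇒n6
[6] read 'b'  n6⇒n13  → match P4@[4:6]
[7] read 'a'  n13⇒n12 (via fail)  → match P2@[6:7],P5@[7:7]
[8] read 'a'  n12⇒n2 (via fail)  → match P3@[7:8],P5@[8:8]
[9] read 'a'  n2⇒n3  → match P3@[8:9],P5@[9:9]
[10] read 'a'  n3⇒n3 (via fail)  → match P3@[9:10],P5@[10:10]
[11] read 'c'  n3⇒n4  → match P0@[8:11]
[12] read 'b'  n4⇒n6 (via fail)
[13] read 'c'  n6⇒n5 (via fail)
[14] read 'a'  n5⇒n1 (via fail)  → match P5@[14:14]
[15] read 'c'  n1⇒n5 (via fail)
[16] read 'a'  n5⇒n1 (via fail)  → match P5@[16:16]
[17] read 'c'  n1⇒n5 (via fail)
[18] read 'c'  n5⇒n5 (via fail)
[19] read 'b'  n5⇒n6
[20] read 'c'  n6⇒n5 (via fail)
[21] read 'b'  n5⇒n6
[22] read 'a'  n6⇒n7  → match P2@[21:22],P5@[22:22]
[23] read 'c'  n7⇒n8
[24] read 'c'  n8⇒n9
[25] read 'a'  n9⇒n10  → match P1@[20:25],P5@[25:25]
[26] read 'c'  n10⇒n5 (via fail)
[27] read 'b'  n5⇒n6
[28] read 'a'  n6⇒n7  → match P2@[27:28],P5@[28:28]
[29] read 'a'  n7⇒n2 (via fail)  → match P3@[28:29],P5@[29:29]
[30] read 'a'  n2⇒n3  → match P3@[29:30],P5@[30:30]
[31] read 'c'  n3⇒n4  → match P0@[28:31]
[32] read 'a'  n4⇒n1 (via fail)  → match P5@[32:32]
[33] read 'a'  n1⇒n2  → match P3@[32:33],P5@[33:33]
[34] read 'c'  n2⇒n5 (via fail)
[35] read 'b'  n5⇒n6
[36] read 'b'  n6⇒n13  → match P4@[34:36]
[37] read 'c'  n13⇒n5 (via fail)
[38] read 'a'  n5⇒n1 (via fail)  → match P5@[38:38]
[39] read 'a'  n1⇒n2  → match P3@[38:39],P5@[39:39]
[40] read 'c'  n2⇒n5 (via fail)
[41] read 'b'  n5⇒n6
[42] read 'b'  n6⇒n13  → match P4@[40:42]
[43] read 'c'  n13⇒n5 (via fail)
[44] read 'c'  n5⇒n5 (via fail)
[45] read 'b'  n5⇒n6
[46] read 'b'  n6⇒n13  → match P4@[44:46]
[47] read 'c'  n13⇒n5 (via fail)
[48] read 'b'  n5⇒n6
[49] read 'a'  n6⇒n7  → match P2@[48:49],P5@[49:49]
[50] read 'c'  n7⇒n8
[51] read 'c'  n8⇒n9
[52] read 'a'  n9⇒n10  → match P1@[47:52],P5@[52:52]
[53] read 'b'  n10⇒n11 (via fail)
[54] read 'a'  n11⇒n12  → match P2@[53:54],P5@[54:54]
[55] read 'a'  n12⇒n2 (via fail)  → match P3@[54:55],P5@[55:55]
[56] read 'a'  n2⇒n3  → match P3@[55:56],P5@[56:56]
[57] read 'c'  n3⇒n4  → match P0@[54:57]
[58] read 'a'  n4⇒n1 (via fail)  → match P5@[58:58]
[59] read 'c'  n1⇒n5 (via fail)
[60] read 'c'  n5⇒n5 (via fail)
[61] read 'c'  n5⇒n5 (via fail)
[62] read 'b'  n5⇒n6
[63] read 'a'  n6⇒n7  → match P2@[62:63],P5@[63:63]
[64] read 'c'  n7⇒n8
[65] read 'c'  n8⇒n9
[66] read 'a'  n9⇒n10  → match P1@[61:66],P5@[66:66]
[67] read 'a'  n10⇒n2 (via fail)  → match P3@[66:67],P5@[67:67]
[68] read 'a'  n2⇒n3  → match P3@[67:68],P5@[68:68]
[69] read 'b'  n3⇒n11 (via fail)
[70] read 'a'  n11⇒n12  → match P2@[69:70],P5@[70:70]
[71] read 'c'  n12⇒n5 (via fail)
[72] read 'c'  n5⇒n5 (via fail)

All matches (sorted): [[2,2],[2,5],[3,3],[3,5],[6,4],[7,2],[7,5],[8,3],[8,5],[9,3],[9,5],[10,3],[10,5],[11,0],[14,5],[16,5],[22,2],[22,5],[25,1],[25,5],[28,2],[28,5],[29,3],[29,5],[30,3],[30,5],[31,0],[32,5],[33,3],[33,5],[36,4],[38,5],[39,3],[39,5],[42,4],[46,4],[49,2],[49,5],[52,1],[52,5],[54,2],[54,5],[55,3],[55,5],[56,3],[56,5],[57,0],[58,5],[63,2],[63,5],[66,1],[66,5],[67,3],[67,5],[68,3],[68,5],[70,2],[70,5]]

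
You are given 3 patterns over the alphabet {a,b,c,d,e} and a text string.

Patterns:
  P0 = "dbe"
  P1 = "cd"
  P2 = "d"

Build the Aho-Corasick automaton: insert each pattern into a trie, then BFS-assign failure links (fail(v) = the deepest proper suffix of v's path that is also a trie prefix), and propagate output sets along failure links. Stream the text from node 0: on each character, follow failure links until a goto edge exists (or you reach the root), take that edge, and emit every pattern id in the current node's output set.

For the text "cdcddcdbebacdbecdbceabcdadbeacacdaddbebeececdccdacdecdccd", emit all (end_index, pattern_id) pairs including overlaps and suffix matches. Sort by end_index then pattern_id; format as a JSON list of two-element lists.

Build:
Trie nodes:
  n0 'ε': c→4 d→1
  n1 'd': b→2  [P2 ends]
  n2 'db': e→3
  n3 'dbe': ·  [P0 ends]
  n4 'c': d→5
  n5 'cd': ·  [P1 ends]

Failure links (BFS by depth):
  fail(1) 'd': from fail(0)=0 chase 'd': 0 ⇒ 0;  out={2}∪out(0)={2}
  fail(4) 'c': from fail(0)=0 chase 'c': 0 ⇒ 0;  out=∅∪out(0)=∅
  fail(2) 'db': from fail(1)=0 chase 'b': 0 ⇒ 0;  out=∅∪out(0)=∅
  fail(5) 'cd': from fail(4)=0 chase 'd': 0 ⇒ 1;  out={1}∪out(1)={1,2}
  fail(3) 'dbe': from fail(2)=0 chase 'e': 0 ⇒ 0;  out={0}∪out(0)={0}

Scan:
pos 0 'c': at 4
pos 1 'd': at 5  emit P1@[0:1],P2@[1:1]
pos 2 'c': at 4 (via fail)
pos 3 'd': at 5  emit P1@[2:3],P2@[3:3]
pos 4 'd': at 1 (via fail)  emit P2@[4:4]
pos 5 'c': at 4 (via fail)
pos 6 'd': at 5  emit P1@[5:6],P2@[6:6]
pos 7 'b': at 2 (via fail)
pos 8 'e': at 3  emit P0@[6:8]
pos 9 'b': at 0 (via fail)
pos 10 'a': at 0
pos 11 'c': at 4
pos 12 'd': at 5  emit P1@[11:12],P2@[12:12]
pos 13 'b': at 2 (via fail)
pos 14 'e': at 3  emit P0@[12:14]
pos 15 'c': at 4 (via fail)
pos 16 'd': at 5  emit P1@[15:16],P2@[16:16]
pos 17 'b': at 2 (via fail)
pos 18 'c': at 4 (via fail)
pos 19 'e': at 0 (via fail)
pos 20 'a': at 0
pos 21 'b': at 0
pos 22 'c': at 4
pos 23 'd': at 5  emit P1@[22:23],P2@[23:23]
pos 24 'a': at 0 (via fail)
pos 25 'd': at 1  emit P2@[25:25]
pos 26 'b': at 2
pos 27 'e': at 3  emit P0@[25:27]
pos 28 'a': at 0 (via fail)
pos 29 'c': at 4
pos 30 'a': at 0 (via fail)
pos 31 'c': at 4
pos 32 'd': at 5  emit P1@[31:32],P2@[32:32]
pos 33 'a': at 0 (via fail)
pos 34 'd': at 1  emit P2@[34:34]
pos 35 'd': at 1 (via fail)  emit P2@[35:35]
pos 36 'b': at 2
pos 37 'e': at 3  emit P0@[35:37]
pos 38 'b': at 0 (via fail)
pos 39 'e': at 0
pos 40 'e': at 0
pos 41 'c': at 4
pos 42 'e': at 0 (via fail)
pos 43 'c': at 4
pos 44 'd': at 5  emit P1@[43:44],P2@[44:44]
pos 45 'c': at 4 (via fail)
pos 46 'c': at 4 (via fail)
pos 47 'd': at 5  emit P1@[46:47],P2@[47:47]
pos 48 'a': at 0 (via fail)
pos 49 'c': at 4
pos 50 'd': at 5  emit P1@[49:50],P2@[50:50]
pos 51 'e': at 0 (via fail)
pos 52 'c': at 4
pos 53 'd': at 5  emit P1@[52:53],P2@[53:53]
pos 54 'c': at 4 (via fail)
pos 55 'c': at 4 (via fail)
pos 56 'd': at 5  emit P1@[55:56],P2@[56:56]

All matches (sorted): [[1,1],[1,2],[3,1],[3,2],[4,2],[6,1],[6,2],[8,0],[12,1],[12,2],[14,0],[16,1],[16,2],[23,1],[23,2],[25,2],[27,0],[32,1],[32,2],[34,2],[35,2],[37,0],[44,1],[44,2],[47,1],[47,2],[50,1],[50,2],[53,1],[53,2],[56,1],[56,2]]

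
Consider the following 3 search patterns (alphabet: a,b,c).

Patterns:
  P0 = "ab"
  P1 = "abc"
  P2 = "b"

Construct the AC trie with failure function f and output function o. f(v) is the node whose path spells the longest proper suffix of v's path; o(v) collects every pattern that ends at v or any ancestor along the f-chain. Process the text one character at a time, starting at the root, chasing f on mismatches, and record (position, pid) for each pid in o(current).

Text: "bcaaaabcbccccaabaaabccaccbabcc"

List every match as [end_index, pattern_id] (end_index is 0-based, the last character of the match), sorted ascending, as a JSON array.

Build automaton:
Trie (insert patterns):
  0='ε' goto a→1 b→4
  1='a' goto b→2
  2='ab' goto c→3  ←P0
  3='abc' goto ·  ←P1
  4='b' goto ·  ←P2

BFS fail/out derivation:
  fail(1) 'a': from fail(0)=0 chase 'a': 0 ⇒ 0;  out=∅∪out(0)=∅
  fail(4) 'b': from fail(0)=0 chase 'b': 0 ⇒ 0;  out={2}∪out(0)={2}
  fail(2) 'ab': from fail(1)=0 chase 'b': 0 ⇒ 4;  out={0}∪out(4)={0,2}
  fail(3) 'abc': from fail(2)=4 chase 'c': 4→0 ⇒ 0;  out={1}∪out(0)={1}

Scan:
[0] read 'b'  n0⇒n4  → match P2@[0:0]
[1] read 'c'  n4⇒n0 (fail-walked)
[2] read 'a'  n0⇒n1
[3] read 'a'  n1⇒n1 (fail-walked)
[4] read 'a'  n1⇒n1 (fail-walked)
[5] read 'a'  n1⇒n1 (fail-walked)
[6] read 'b'  n1⇒n2  → match P0@[5:6],P2@[6:6]
[7] read 'c'  n2⇒n3  → match P1@[5:7]
[8] read 'b'  n3⇒n4 (fail-walked)  → match P2@[8:8]
[9] read 'c'  n4⇒n0 (fail-walked)
[10] read 'c'  n0⇒n0
[11] read 'c'  n0⇒n0
[12] read 'c'  n0⇒n0
[13] read 'a'  n0⇒n1
[14] read 'a'  n1⇒n1 (fail-walked)
[15] read 'b'  n1⇒n2  → match P0@[14:15],P2@[15:15]
[16] read 'a'  n2⇒n1 (fail-walked)
[17] read 'a'  n1⇒n1 (fail-walked)
[18] read 'a'  n1⇒n1 (fail-walked)
[19] read 'b'  n1⇒n2  → match P0@[18:19],P2@[19:19]
[20] read 'c'  n2⇒n3  → match P1@[18:20]
[21] read 'c'  n3⇒n0 (fail-walked)
[22] read 'a'  n0⇒n1
[23] read 'c'  n1⇒n0 (fail-walked)
[24] read 'c'  n0⇒n0
[25] read 'b'  n0⇒n4  → match P2@[25:25]
[26] read 'a'  n4⇒n1 (fail-walked)
[27] read 'b'  n1⇒n2  → match P0@[26:27],P2@[27:27]
[28] read 'c'  n2⇒n3  → match P1@[26:28]
[29] read 'c'  n3⇒n0 (fail-walked)

Matches: [[0,2],[6,0],[6,2],[7,1],[8,2],[15,0],[15,2],[19,0],[19,2],[20,1],[25,2],[27,0],[27,2],[28,1]]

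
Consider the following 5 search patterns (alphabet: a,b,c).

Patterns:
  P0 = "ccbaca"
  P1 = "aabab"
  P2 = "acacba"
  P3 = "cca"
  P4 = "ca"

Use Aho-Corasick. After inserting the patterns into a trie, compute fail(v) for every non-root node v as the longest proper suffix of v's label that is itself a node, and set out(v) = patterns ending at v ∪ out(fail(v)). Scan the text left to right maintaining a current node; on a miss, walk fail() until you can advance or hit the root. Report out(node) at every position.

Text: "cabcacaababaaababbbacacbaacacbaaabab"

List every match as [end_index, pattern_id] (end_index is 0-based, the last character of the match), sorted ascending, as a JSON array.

Build automaton:
Trie nodes:
  0='ε' goto a→7 c→1
  1='c' goto a→18 c→2
  2='cc' goto a→17 b→3
  3='ccb' goto a→4
  4='ccba' goto c→5
  5='ccbac' goto a→6
  6='ccbaca' goto ·  [P0 ends]
  7='a' goto a→8 c→12
  8='aa' goto b→9
  9='aab' goto a→10
  10='aaba' goto b→11
  11='aabab' goto ·  [P1 ends]
  12='ac' goto a→13
  13='aca' goto c→14
  14='acac' goto b→15
  15='acacb' goto a→16
  16='acacba' goto ·  [P2 ends]
  17='cca' goto ·  [P3 ends]
  18='ca' goto ·  [P4 ends]

Failure links (BFS by depth):
  n1('c'): parent n0 fail=0; on 'c' 0 → fail=0;  out ∅∪∅=∅
  n7('a'): parent n0 fail=0; on 'a' 0 → fail=0;  out ∅∪∅=∅
  n2('cc'): parent n1 fail=0; on 'c' 0 → fail=1;  out ∅∪∅=∅
  n8('aa'): parent n7 fail=0; on 'a' 0 → fail=7;  out ∅∪∅=∅
  n12('ac'): parent n7 fail=0; on 'c' 0 → fail=1;  out ∅∪∅=∅
  n18('ca'): parent n1 fail=0; on 'a' 0 → fail=7;  out {4}∪∅={4}
  n3('ccb'): parent n2 fail=1; on 'b' 1→0 → fail=0;  out ∅∪∅=∅
  n9('aab'): parent n8 fail=7; on 'b' 7→0 → fail=0;  out ∅∪∅=∅
  n13('aca'): parent n12 fail=1; on 'a' 1 → fail=18;  out ∅∪{4}={4}
  n17('cca'): parent n2 fail=1; on 'a' 1 → fail=18;  out {3}∪{4}={3,4}
  n4('ccba'): parent n3 fail=0; on 'a' 0 → fail=7;  out ∅∪∅=∅
  n10('aaba'): parent n9 fail=0; on 'a' 0 → fail=7;  out ∅∪∅=∅
  n14('acac'): parent n13 fail=18; on 'c' 18→7 → fail=12;  out ∅∪∅=∅
  n5('ccbac'): parent n4 fail=7; on 'c' 7 → fail=12;  out ∅∪∅=∅
  n11('aabab'): parent n10 fail=7; on 'b' 7→0 → fail=0;  out {1}∪∅={1}
  n15('acacb'): parent n14 fail=12; on 'b' 12→1→0 → fail=0;  out ∅∪∅=∅
  n6('ccbaca'): parent n5 fail=12; on 'a' 12 → fail=13;  out {0}∪{4}={0,4}
  n16('acacba'): parent n15 fail=0; on 'a' 0 → fail=7;  out {2}∪∅={2}

Run:
i=0 'c': node 0→1
i=1 'a': node 1→18  emit P4@[0:1]
i=2 'b': node 18→0 (fail-walked)
i=3 'c': node 0→1
i=4 'a': node 1→18  emit P4@[3:4]
i=5 'c': node 18→12 (fail-walked)
i=6 'a': node 12→13  emit P4@[5:6]
i=7 'a': node 13→8 (fail-walked)
i=8 'b': node 8→9
i=9 'a': node 9→10
i=10 'b': node 10→11  emit P1@[6:10]
i=11 'a': node 11→7 (fail-walked)
i=12 'a': node 7→8
i=13 'a': node 8→8 (fail-walked)
i=14 'b': node 8→9
i=15 'a': node 9→10
i=16 'b': node 10→11  emit P1@[12:16]
i=17 'b': node 11→0 (fail-walked)
i=18 'b': node 0→0
i=19 'a': node 0→7
i=20 'c': node 7→12
i=21 'a': node 12→13  emit P4@[20:21]
i=22 'c': node 13→14
i=23 'b': node 14→15
i=24 'a': node 15→16  emit P2@[19:24]
i=25 'a': node 16→8 (fail-walked)
i=26 'c': node 8→12 (fail-walked)
i=27 'a': node 12→13  emit P4@[26:27]
i=28 'c': node 13→14
i=29 'b': node 14→15
i=30 'a': node 15→16  emit P2@[25:30]
i=31 'a': node 16→8 (fail-walked)
i=32 'a': node 8→8 (fail-walked)
i=33 'b': node 8→9
i=34 'a': node 9→10
i=35 'b': node 10→11  emit P1@[31:35]

All matches (sorted): [[1,4],[4,4],[6,4],[10,1],[16,1],[21,4],[24,2],[27,4],[30,2],[35,1]]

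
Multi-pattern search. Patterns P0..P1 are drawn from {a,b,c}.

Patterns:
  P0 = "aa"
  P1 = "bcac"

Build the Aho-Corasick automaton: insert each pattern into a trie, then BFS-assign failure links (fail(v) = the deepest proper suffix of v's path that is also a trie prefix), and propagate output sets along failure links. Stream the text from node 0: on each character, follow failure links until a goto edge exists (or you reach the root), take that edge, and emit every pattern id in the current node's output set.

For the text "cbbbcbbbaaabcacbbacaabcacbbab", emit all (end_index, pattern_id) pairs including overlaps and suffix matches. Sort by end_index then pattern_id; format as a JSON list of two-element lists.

Construct AC machine:
Trie nodes:
  n0 'ε': a→1 b→3
  n1 'a': a→2
  n2 'aa': ·  [P0 ends]
  n3 'b': c→4
  n4 'bc': a→5
  n5 'bca': c→6
  n6 'bcac': ·  [P1 ends]

BFS fail/out derivation:
  n1('a'): parent n0 fail=0; on 'a' 0 → fail=0;  out ∅∪∅=∅
  n3('b'): parent n0 fail=0; on 'b' 0 → fail=0;  out ∅∪∅=∅
  n2('aa'): parent n1 fail=0; on 'a' 0 → fail=1;  out {0}∪∅={0}
  n4('bc'): parent n3 fail=0; on 'c' 0 → fail=0;  out ∅∪∅=∅
  n5('bca'): parent n4 fail=0; on 'a' 0 → fail=1;  out ∅∪∅=∅
  n6('bcac'): parent n5 fail=1; on 'c' 1→0 → fail=0;  out {1}∪∅={1}

Text stream:
[0] read 'c'  n0⇒n0
[1] read 'b'  n0⇒n3
[2] read 'b'  n3⇒n3 (via fail)
[3] read 'b'  n3⇒n3 (via fail)
[4] read 'c'  n3⇒n4
[5] read 'b'  n4⇒n3 (via fail)
[6] read 'b'  n3⇒n3 (via fail)
[7] read 'b'  n3⇒n3 (via fail)
[8] read 'a'  n3⇒n1 (via fail)
[9] read 'a'  n1⇒n2  ** P0@[8:9]
[10] read 'a'  n2⇒n2 (via fail)  ** P0@[9:10]
[11] read 'b'  n2⇒n3 (via fail)
[12] read 'c'  n3⇒n4
[13] read 'a'  n4⇒n5
[14] read 'c'  n5⇒n6  ** P1@[11:14]
[15] read 'b'  n6⇒n3 (via fail)
[16] read 'b'  n3⇒n3 (via fail)
[17] read 'a'  n3⇒n1 (via fail)
[18] read 'c'  n1⇒n0 (via fail)
[19] read 'a'  n0⇒n1
[20] read 'a'  n1⇒n2  ** P0@[19:20]
[21] read 'b'  n2⇒n3 (via fail)
[22] read 'c'  n3⇒n4
[23] read 'a'  n4⇒n5
[24] read 'c'  n5⇒n6  ** P1@[21:24]
[25] read 'b'  n6⇒n3 (via fail)
[26] read 'b'  n3⇒n3 (via fail)
[27] read 'a'  n3⇒n1 (via fail)
[28] read 'b'  n1⇒n3 (via fail)

Result: [[9,0],[10,0],[14,1],[20,0],[24,1]]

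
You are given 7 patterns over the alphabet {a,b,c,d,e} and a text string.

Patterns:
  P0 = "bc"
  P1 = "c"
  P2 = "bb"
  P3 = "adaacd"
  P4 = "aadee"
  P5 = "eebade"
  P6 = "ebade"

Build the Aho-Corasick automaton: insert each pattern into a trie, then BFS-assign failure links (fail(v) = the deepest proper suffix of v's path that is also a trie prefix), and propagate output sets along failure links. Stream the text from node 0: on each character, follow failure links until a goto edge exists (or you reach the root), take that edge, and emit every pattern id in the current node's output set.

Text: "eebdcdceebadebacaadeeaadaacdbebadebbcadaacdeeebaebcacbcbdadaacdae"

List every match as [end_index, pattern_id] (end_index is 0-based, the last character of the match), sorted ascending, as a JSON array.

Construct AC machine:
Trie nodes:
  n0 'ε': a→5 b→1 c→3 e→15
  n1 'b': b→4 c→2
  n2 'bc': ·  ←P0
  n3 'c': ·  ←P1
  n4 'bb': ·  ←P2
  n5 'a': a→11 d→6
  n6 'ad': a→7
  n7 'ada': a→8
  n8 'adaa': c→9
  n9 'adaac': d→10
  n10 'adaacd': ·  ←P3
  n11 'aa': d→12
  n12 'aad': e→13
  n13 'aade': e→14
  n14 'aadee': ·  ←P4
  n15 'e': b→21 e→16
  n16 'ee': b→17
  n17 'eeb': a→18
  n18 'eeba': d→19
  n19 'eebad': e→20
  n20 'eebade': ·  ←P5
  n21 'eb': a→22
  n22 'eba': d→23
  n23 'ebad': e→24
  n24 'ebade': ·  ←P6

Failure links (BFS by depth):
  fail(1) 'b': from fail(0)=0 chase 'b': 0 ⇒ 0;  out=∅∪out(0)=∅
  fail(3) 'c': from fail(0)=0 chase 'c': 0 ⇒ 0;  out={1}∪out(0)={1}
  fail(5) 'a': from fail(0)=0 chase 'a': 0 ⇒ 0;  out=∅∪out(0)=∅
  fail(15) 'e': from fail(0)=0 chase 'e': 0 ⇒ 0;  out=∅∪out(0)=∅
  fail(2) 'bc': from fail(1)=0 chase 'c': 0 ⇒ 3;  out={0}∪out(3)={0,1}
  fail(4) 'bb': from fail(1)=0 chase 'b': 0 ⇒ 1;  out={2}∪out(1)={2}
  fail(6) 'ad': from fail(5)=0 chase 'd': 0 ⇒ 0;  out=∅∪out(0)=∅
  fail(11) 'aa': from fail(5)=0 chase 'a': 0 ⇒ 5;  out=∅∪out(5)=∅
  fail(16) 'ee': from fail(15)=0 chase 'e': 0 ⇒ 15;  out=∅∪out(15)=∅
  fail(21) 'eb': from fail(15)=0 chase 'b': 0 ⇒ 1;  out=∅∪out(1)=∅
  fail(7) 'ada': from fail(6)=0 chase 'a': 0 ⇒ 5;  out=∅∪out(5)=∅
  fail(12) 'aad': from fail(11)=5 chase 'd': 5 ⇒ 6;  out=∅∪out(6)=∅
  fail(17) 'eeb': from fail(16)=15 chase 'b': 15 ⇒ 21;  out=∅∪out(21)=∅
  fail(22) 'eba': from fail(21)=1 chase 'a': 1→0 ⇒ 5;  out=∅∪out(5)=∅
  fail(8) 'adaa': from fail(7)=5 chase 'a': 5 ⇒ 11;  out=∅∪out(11)=∅
  fail(13) 'aade': from fail(12)=6 chase 'e': 6→0 ⇒ 15;  out=∅∪out(15)=∅
  fail(18) 'eeba': from fail(17)=21 chase 'a': 21 ⇒ 22;  out=∅∪out(22)=∅
  fail(23) 'ebad': from fail(22)=5 chase 'd': 5 ⇒ 6;  out=∅∪out(6)=∅
  fail(9) 'adaac': from fail(8)=11 chase 'c': 11→5→0 ⇒ 3;  out=∅∪out(3)={1}
  fail(14) 'aadee': from fail(13)=15 chase 'e': 15 ⇒ 16;  out={4}∪out(16)={4}
  fail(19) 'eebad': from fail(18)=22 chase 'd': 22 ⇒ 23;  out=∅∪out(23)=∅
  fail(24) 'ebade': from fail(23)=6 chase 'e': 6→0 ⇒ 15;  out={6}∪out(15)={6}
  fail(10) 'adaacd': from fail(9)=3 chase 'd': 3→0 ⇒ 0;  out={3}∪out(0)={3}
  fail(20) 'eebade': from fail(19)=23 chase 'e': 23 ⇒ 24;  out={5}∪out(24)={5,6}

Text stream:
i=0 'e': node 0→15
i=1 'e': node 15→16
i=2 'b': node 16→17
i=3 'd': node 17→0 ·f
i=4 'c': node 0→3  ** P1@[4:4]
i=5 'd': node 3→0 ·f
i=6 'c': node 0→3  ** P1@[6:6]
i=7 'e': node 3→15 ·f
i=8 'e': node 15→16
i=9 'b': node 16→17
i=10 'a': node 17→18
i=11 'd': node 18→19
i=12 'e': node 19→20  ** P5@[7:12],P6@[8:12]
i=13 'b': node 20→21 ·f
i=14 'a': node 21→22
i=15 'c': node 22→3 ·f  ** P1@[15:15]
i=16 'a': node 3→5 ·f
i=17 'a': node 5→11
i=18 'd': node 11→12
i=19 'e': node 12→13
i=20 'e': node 13→14  ** P4@[16:20]
i=21 'a': node 14→5 ·f
i=22 'a': node 5→11
i=23 'd': node 11→12
i=24 'a': node 12→7 ·f
i=25 'a': node 7→8
i=26 'c': node 8→9  ** P1@[26:26]
i=27 'd': node 9→10  ** P3@[22:27]
i=28 'b': node 10→1 ·f
i=29 'e': node 1→15 ·f
i=30 'b': node 15→21
i=31 'a': node 21→22
i=32 'd': node 22→23
i=33 'e': node 23→24  ** P6@[29:33]
i=34 'b': node 24→21 ·f
i=35 'b': node 21→4 ·f  ** P2@[34:35]
i=36 'c': node 4→2 ·f  ** P0@[35:36],P1@[36:36]
i=37 'a': node 2→5 ·f
i=38 'd': node 5→6
i=39 'a': node 6→7
i=40 'a': node 7→8
i=41 'c': node 8→9  ** P1@[41:41]
i=42 'd': node 9→10  ** P3@[37:42]
i=43 'e': node 10→15 ·f
i=44 'e': node 15→16
i=45 'e': node 16→16 ·f
i=46 'b': node 16→17
i=47 'a': node 17→18
i=48 'e': node 18→15 ·f
i=49 'b': node 15→21
i=50 'c': node 21→2 ·f  ** P0@[49:50],P1@[50:50]
i=51 'a': node 2→5 ·f
i=52 'c': node 5→3 ·f  ** P1@[52:52]
i=53 'b': node 3→1 ·f
i=54 'c': node 1→2  ** P0@[53:54],P1@[54:54]
i=55 'b': node 2→1 ·f
i=56 'd': node 1→0 ·f
i=57 'a': node 0→5
i=58 'd': node 5→6
i=59 'a': node 6→7
i=60 'a': node 7→8
i=61 'c': node 8→9  ** P1@[61:61]
i=62 'd': node 9→10  ** P3@[57:62]
i=63 'a': node 10→5 ·f
i=64 'e': node 5→15 ·f

Result: [[4,1],[6,1],[12,5],[12,6],[15,1],[20,4],[26,1],[27,3],[33,6],[35,2],[36,0],[36,1],[41,1],[42,3],[50,0],[50,1],[52,1],[54,0],[54,1],[61,1],[62,3]]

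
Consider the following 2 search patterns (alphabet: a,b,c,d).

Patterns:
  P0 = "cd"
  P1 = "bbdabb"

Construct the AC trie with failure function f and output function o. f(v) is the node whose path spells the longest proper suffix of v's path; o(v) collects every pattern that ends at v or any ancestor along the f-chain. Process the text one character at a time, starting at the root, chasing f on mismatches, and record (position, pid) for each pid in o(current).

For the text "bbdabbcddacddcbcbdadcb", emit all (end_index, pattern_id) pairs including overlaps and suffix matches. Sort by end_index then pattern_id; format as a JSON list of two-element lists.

Build:
Trie (insert patterns):
  0='ε' goto b→3 c→1
  1='c' goto d→2
  2='cd' goto ·  ←P0
  3='b' goto b→4
  4='bb' goto d→5
  5='bbd' goto a→6
  6='bbda' goto b→7
  7='bbdab' goto b→8
  8='bbdabb' goto ·  ←P1

BFS fail/out derivation:
  n1('c'): parent n0 fail=0; on 'c' 0 → fail=0;  out ∅∪∅=∅
  n3('b'): parent n0 fail=0; on 'b' 0 → fail=0;  out ∅∪∅=∅
  n2('cd'): parent n1 fail=0; on 'd' 0 → fail=0;  out {0}∪∅={0}
  n4('bb'): parent n3 fail=0; on 'b' 0 → fail=3;  out ∅∪∅=∅
  n5('bbd'): parent n4 fail=3; on 'd' 3→0 → fail=0;  out ∅∪∅=∅
  n6('bbda'): parent n5 fail=0; on 'a' 0 → fail=0;  out ∅∪∅=∅
  n7('bbdab'): parent n6 fail=0; on 'b' 0 → fail=3;  out ∅∪∅=∅
  n8('bbdabb'): parent n7 fail=3; on 'b' 3 → fail=4;  out {1}∪∅={1}

Text stream:
[0] read 'b'  n0⇒n3
[1] read 'b'  n3⇒n4
[2] read 'd'  n4⇒n5
[3] read 'a'  n5⇒n6
[4] read 'b'  n6⇒n7
[5] read 'b'  n7⇒n8  → match P1@[0:5]
[6] read 'c'  n8⇒n1 (via fail)
[7] read 'd'  n1⇒n2  → match P0@[6:7]
[8] read 'd'  n2⇒n0 (via fail)
[9] read 'a'  n0⇒n0
[10] read 'c'  n0⇒n1
[11] read 'd'  n1⇒n2  → match P0@[10:11]
[12] read 'd'  n2⇒n0 (via fail)
[13] read 'c'  n0⇒n1
[14] read 'b'  n1⇒n3 (via fail)
[15] read 'c'  n3⇒n1 (via fail)
[16] read 'b'  n1⇒n3 (via fail)
[17] read 'd'  n3⇒n0 (via fail)
[18] read 'a'  n0⇒n0
[19] read 'd'  n0⇒n0
[20] read 'c'  n0⇒n1
[21] read 'b'  n1⇒n3 (via fail)

Matches: [[5,1],[7,0],[11,0]]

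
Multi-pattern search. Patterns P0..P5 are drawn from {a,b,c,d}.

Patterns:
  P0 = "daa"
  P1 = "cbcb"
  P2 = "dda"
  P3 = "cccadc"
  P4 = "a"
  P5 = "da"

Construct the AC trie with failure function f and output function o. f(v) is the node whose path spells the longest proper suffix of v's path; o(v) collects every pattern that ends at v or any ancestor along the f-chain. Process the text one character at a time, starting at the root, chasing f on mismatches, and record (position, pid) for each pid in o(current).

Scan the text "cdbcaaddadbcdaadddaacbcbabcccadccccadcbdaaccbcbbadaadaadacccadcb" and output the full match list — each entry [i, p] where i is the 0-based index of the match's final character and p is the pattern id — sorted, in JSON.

Build:
Trie nodes:
  n0 'ε': a→15 c→4 d→1
  n1 'd': a→2 d→8
  n2 'da': a→3  ←P5
  n3 'daa': ·  ←P0
  n4 'c': b→5 c→10
  n5 'cb': c→6
  n6 'cbc': b→7
  n7 'cbcb': ·  ←P1
  n8 'dd': a→9
  n9 'dda': ·  ←P2
  n10 'cc': c→11
  n11 'ccc': a→12
  n12 'ccca': d→13
  n13 'cccad': c→14
  n14 'cccadc': ·  ←P3
  n15 'a': ·  ←P4

BFS fail/out derivation:
  fail(1) 'd': from fail(0)=0 chase 'd': 0 ⇒ 0;  out=∅∪out(0)=∅
  fail(4) 'c': from fail(0)=0 chase 'c': 0 ⇒ 0;  out=∅∪out(0)=∅
  fail(15) 'a': from fail(0)=0 chase 'a': 0 ⇒ 0;  out={4}∪out(0)={4}
  fail(2) 'da': from fail(1)=0 chase 'a': 0 ⇒ 15;  out={5}∪out(15)={4,5}
  fail(5) 'cb': from fail(4)=0 chase 'b': 0 ⇒ 0;  out=∅∪out(0)=∅
  fail(8) 'dd': from fail(1)=0 chase 'd': 0 ⇒ 1;  out=∅∪out(1)=∅
  fail(10) 'cc': from fail(4)=0 chase 'c': 0 ⇒ 4;  out=∅∪out(4)=∅
  fail(3) 'daa': from fail(2)=15 chase 'a': 15→0 ⇒ 15;  out={0}∪out(15)={0,4}
  fail(6) 'cbc': from fail(5)=0 chase 'c': 0 ⇒ 4;  out=∅∪out(4)=∅
  fail(9) 'dda': from fail(8)=1 chase 'a': 1 ⇒ 2;  out={2}∪out(2)={2,4,5}
  fail(11) 'ccc': from fail(10)=4 chase 'c': 4 ⇒ 10;  out=∅∪out(10)=∅
  fail(7) 'cbcb': from fail(6)=4 chase 'b': 4 ⇒ 5;  out={1}∪out(5)={1}
  fail(12) 'ccca': from fail(11)=10 chase 'a': 10→4→0 ⇒ 15;  out=∅∪out(15)={4}
  fail(13) 'cccad': from fail(12)=15 chase 'd': 15→0 ⇒ 1;  out=∅∪out(1)=∅
  fail(14) 'cccadc': from fail(13)=1 chase 'c': 1→0 ⇒ 4;  out={3}∪out(4)={3}

Scan:
[0] read 'c'  n0⇒n4
[1] read 'd'  n4⇒n1 (fail-walked)
[2] read 'b'  n1⇒n0 (fail-walked)
[3] read 'c'  n0⇒n4
[4] read 'a'  n4⇒n15 (fail-walked)  emit P4@[4:4]
[5] read 'a'  n15⇒n15 (fail-walked)  emit P4@[5:5]
[6] read 'd'  n15⇒n1 (fail-walked)
[7] read 'd'  n1⇒n8
[8] read 'a'  n8⇒n9  emit P2@[6:8],P4@[8:8],P5@[7:8]
[9] read 'd'  n9⇒n1 (fail-walked)
[10] read 'b'  n1⇒n0 (fail-walked)
[11] read 'c'  n0⇒n4
[12] read 'd'  n4⇒n1 (fail-walked)
[13] read 'a'  n1⇒n2  emit P4@[13:13],P5@[12:13]
[14] read 'a'  n2⇒n3  emit P0@[12:14],P4@[14:14]
[15] read 'd'  n3⇒n1 (fail-walked)
[16] read 'd'  n1⇒n8
[17] read 'd'  n8⇒n8 (fail-walked)
[18] read 'a'  n8⇒n9  emit P2@[16:18],P4@[18:18],P5@[17:18]
[19] read 'a'  n9⇒n3 (fail-walked)  emit P0@[17:19],P4@[19:19]
[20] read 'c'  n3⇒n4 (fail-walked)
[21] read 'b'  n4⇒n5
[22] read 'c'  n5⇒n6
[23] read 'b'  n6⇒n7  emit P1@[20:23]
[24] read 'a'  n7⇒n15 (fail-walked)  emit P4@[24:24]
[25] read 'b'  n15⇒n0 (fail-walked)
[26] read 'c'  n0⇒n4
[27] read 'c'  n4⇒n10
[28] read 'c'  n10⇒n11
[29] read 'a'  n11⇒n12  emit P4@[29:29]
[30] read 'd'  n12⇒n13
[31] read 'c'  n13⇒n14  emit P3@[26:31]
[32] read 'c'  n14⇒n10 (fail-walked)
[33] read 'c'  n10⇒n11
[34] read 'c'  n11⇒n11 (fail-walked)
[35] read 'a'  n11⇒n12  emit P4@[35:35]
[36] read 'd'  n12⇒n13
[37] read 'c'  n13⇒n14  emit P3@[32:37]
[38] read 'b'  n14⇒n5 (fail-walked)
[39] read 'd'  n5⇒n1 (fail-walked)
[40] read 'a'  n1⇒n2  emit P4@[40:40],P5@[39:40]
[41] read 'a'  n2⇒n3  emit P0@[39:41],P4@[41:41]
[42] read 'c'  n3⇒n4 (fail-walked)
[43] read 'c'  n4⇒n10
[44] read 'b'  n10⇒n5 (fail-walked)
[45] read 'c'  n5⇒n6
[46] read 'b'  n6⇒n7  emit P1@[43:46]
[47] read 'b'  n7⇒n0 (fail-walked)
[48] read 'a'  n0⇒n15  emit P4@[48:48]
[49] read 'd'  n15⇒n1 (fail-walked)
[50] read 'a'  n1⇒n2  emit P4@[50:50],P5@[49:50]
[51] read 'a'  n2⇒n3  emit P0@[49:51],P4@[51:51]
[52] read 'd'  n3⇒n1 (fail-walked)
[53] read 'a'  n1⇒n2  emit P4@[53:53],P5@[52:53]
[54] read 'a'  n2⇒n3  emit P0@[52:54],P4@[54:54]
[55] read 'd'  n3⇒n1 (fail-walked)
[56] read 'a'  n1⇒n2  emit P4@[56:56],P5@[55:56]
[57] read 'c'  n2⇒n4 (fail-walked)
[58] read 'c'  n4⇒n10
[59] read 'c'  n10⇒n11
[60] read 'a'  n11⇒n12  emit P4@[60:60]
[61] read 'd'  n12⇒n13
[62] read 'c'  n13⇒n14  emit P3@[57:62]
[63] read 'b'  n14⇒n5 (fail-walked)

All matches (sorted): [[4,4],[5,4],[8,2],[8,4],[8,5],[13,4],[13,5],[14,0],[14,4],[18,2],[18,4],[18,5],[19,0],[19,4],[23,1],[24,4],[29,4],[31,3],[35,4],[37,3],[40,4],[40,5],[41,0],[41,4],[46,1],[48,4],[50,4],[50,5],[51,0],[51,4],[53,4],[53,5],[54,0],[54,4],[56,4],[56,5],[60,4],[62,3]]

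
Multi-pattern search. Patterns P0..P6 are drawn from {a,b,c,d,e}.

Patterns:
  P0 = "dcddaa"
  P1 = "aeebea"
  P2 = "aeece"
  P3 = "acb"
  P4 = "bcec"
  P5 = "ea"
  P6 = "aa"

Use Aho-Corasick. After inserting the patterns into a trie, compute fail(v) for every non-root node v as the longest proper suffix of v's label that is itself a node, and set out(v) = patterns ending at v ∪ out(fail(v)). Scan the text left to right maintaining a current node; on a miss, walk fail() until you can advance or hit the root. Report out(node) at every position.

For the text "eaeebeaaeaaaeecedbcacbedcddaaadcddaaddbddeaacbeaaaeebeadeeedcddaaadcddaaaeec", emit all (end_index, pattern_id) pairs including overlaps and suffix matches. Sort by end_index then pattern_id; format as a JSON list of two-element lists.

Build:
Trie nodes:
  0='ε' goto a→7 b→17 d→1 e→21
  1='d' goto c→2
  2='dc' goto d→3
  3='dcd' goto d→4
  4='dcdd' goto a→5
  5='dcdda' goto a→6
  6='dcddaa' goto ·  ←P0
  7='a' goto a→23 c→15 e→8
  8='ae' goto e→9
  9='aee' goto b→10 c→13
  10='aeeb' goto e→11
  11='aeebe' goto a→12
  12='aeebea' goto ·  ←P1
  13='aeec' goto e→14
  14='aeece' goto ·  ←P2
  15='ac' goto b→16
  16='acb' goto ·  ←P3
  17='b' goto c→18
  18='bc' goto e→19
  19='bce' goto c→20
  20='bcec' goto ·  ←P4
  21='e' goto a→22
  22='ea' goto ·  ←P5
  23='aa' goto ·  ←P6

BFS fail/out derivation:
  n1('d'): parent n0 fail=0; on 'd' 0 → fail=0;  out ∅∪∅=∅
  n7('a'): parent n0 fail=0; on 'a' 0 → fail=0;  out ∅∪∅=∅
  n17('b'): parent n0 fail=0; on 'b' 0 → fail=0;  out ∅∪∅=∅
  n21('e'): parent n0 fail=0; on 'e' 0 → fail=0;  out ∅∪∅=∅
  n2('dc'): parent n1 fail=0; on 'c' 0 → fail=0;  out ∅∪∅=∅
  n8('ae'): parent n7 fail=0; on 'e' 0 → fail=21;  out ∅∪∅=∅
  n15('ac'): parent n7 fail=0; on 'c' 0 → fail=0;  out ∅∪∅=∅
  n18('bc'): parent n17 fail=0; on 'c' 0 → fail=0;  out ∅∪∅=∅
  n22('ea'): parent n21 fail=0; on 'a' 0 → fail=7;  out {5}∪∅={5}
  n23('aa'): parent n7 fail=0; on 'a' 0 → fail=7;  out {6}∪∅={6}
  n3('dcd'): parent n2 fail=0; on 'd' 0 → fail=1;  out ∅∪∅=∅
  n9('aee'): parent n8 fail=21; on 'e' 21→0 → fail=21;  out ∅∪∅=∅
  n16('acb'): parent n15 fail=0; on 'b' 0 → fail=17;  out {3}∪∅={3}
  n19('bce'): parent n18 fail=0; on 'e' 0 → fail=21;  out ∅∪∅=∅
  n4('dcdd'): parent n3 fail=1; on 'd' 1→0 → fail=1;  out ∅∪∅=∅
  n10('aeeb'): parent n9 fail=21; on 'b' 21→0 → fail=17;  out ∅∪∅=∅
  n13('aeec'): parent n9 fail=21; on 'c' 21→0 → fail=0;  out ∅∪∅=∅
  n20('bcec'): parent n19 fail=21; on 'c' 21→0 → fail=0;  out {4}∪∅={4}
  n5('dcdda'): parent n4 fail=1; on 'a' 1→0 → fail=7;  out ∅∪∅=∅
  n11('aeebe'): parent n10 fail=17; on 'e' 17→0 → fail=21;  out ∅∪∅=∅
  n14('aeece'): parent n13 fail=0; on 'e' 0 → fail=21;  out {2}∪∅={2}
  n6('dcddaa'): parent n5 fail=7; on 'a' 7 → fail=23;  out {0}∪{6}={0,6}
  n12('aeebea'): parent n11 fail=21; on 'a' 21 → fail=22;  out {1}∪{5}={1,5}

Run:
i=0 'e': node 0→21
i=1 'a': node 21→22  ** P5@[0:1]
i=2 'e': node 22→8 (fail-walked)
i=3 'e': node 8→9
i=4 'b': node 9→10
i=5 'e': node 10→11
i=6 'a': node 11→12  ** P1@[1:6],P5@[5:6]
i=7 'a': node 12→23 (fail-walked)  ** P6@[6:7]
i=8 'e': node 23→8 (fail-walked)
i=9 'a': node 8→22 (fail-walked)  ** P5@[8:9]
i=10 'a': node 22→23 (fail-walked)  ** P6@[9:10]
i=11 'a': node 23→23 (fail-walked)  ** P6@[10:11]
i=12 'e': node 23→8 (fail-walked)
i=13 'e': node 8→9
i=14 'c': node 9→13
i=15 'e': node 13→14  ** P2@[11:15]
i=16 'd': node 14→1 (fail-walked)
i=17 'b': node 1→17 (fail-walked)
i=18 'c': node 17→18
i=19 'a': node 18→7 (fail-walked)
i=20 'c': node 7→15
i=21 'b': node 15→16  ** P3@[19:21]
i=22 'e': node 16→21 (fail-walked)
i=23 'd': node 21→1 (fail-walked)
i=24 'c': node 1→2
i=25 'd': node 2→3
i=26 'd': node 3→4
i=27 'a': node 4→5
i=28 'a': node 5→6  ** P0@[23:28],P6@[27:28]
i=29 'a': node 6→23 (fail-walked)  ** P6@[28:29]
i=30 'd': node 23→1 (fail-walked)
i=31 'c': node 1→2
i=32 'd': node 2→3
i=33 'd': node 3→4
i=34 'a': node 4→5
i=35 'a': node 5→6  ** P0@[30:35],P6@[34:35]
i=36 'd': node 6→1 (fail-walked)
i=37 'd': node 1→1 (fail-walked)
i=38 'b': node 1→17 (fail-walked)
i=39 'd': node 17→1 (fail-walked)
i=40 'd': node 1→1 (fail-walked)
i=41 'e': node 1→21 (fail-walked)
i=42 'a': node 21→22  ** P5@[41:42]
i=43 'a': node 22→23 (fail-walked)  ** P6@[42:43]
i=44 'c': node 23→15 (fail-walked)
i=45 'b': node 15→16  ** P3@[43:45]
i=46 'e': node 16→21 (fail-walked)
i=47 'a': node 21→22  ** P5@[46:47]
i=48 'a': node 22→23 (fail-walked)  ** P6@[47:48]
i=49 'a': node 23→23 (fail-walked)  ** P6@[48:49]
i=50 'e': node 23→8 (fail-walked)
i=51 'e': node 8→9
i=52 'b': node 9→10
i=53 'e': node 10→11
i=54 'a': node 11→12  ** P1@[49:54],P5@[53:54]
i=55 'd': node 12→1 (fail-walked)
i=56 'e': node 1→21 (fail-walked)
i=57 'e': node 21→21 (fail-walked)
i=58 'e': node 21→21 (fail-walked)
i=59 'd': node 21→1 (fail-walked)
i=60 'c': node 1→2
i=61 'd': node 2→3
i=62 'd': node 3→4
i=63 'a': node 4→5
i=64 'a': node 5→6  ** P0@[59:64],P6@[63:64]
i=65 'a': node 6→23 (fail-walked)  ** P6@[64:65]
i=66 'd': node 23→1 (fail-walked)
i=67 'c': node 1→2
i=68 'd': node 2→3
i=69 'd': node 3→4
i=70 'a': node 4→5
i=71 'a': node 5→6  ** P0@[66:71],P6@[70:71]
i=72 'a': node 6→23 (fail-walked)  ** P6@[71:72]
i=73 'e': node 23→8 (fail-walked)
i=74 'e': node 8→9
i=75 'c': node 9→13

All matches (sorted): [[1,5],[6,1],[6,5],[7,6],[9,5],[10,6],[11,6],[15,2],[21,3],[28,0],[28,6],[29,6],[35,0],[35,6],[42,5],[43,6],[45,3],[47,5],[48,6],[49,6],[54,1],[54,5],[64,0],[64,6],[65,6],[71,0],[71,6],[72,6]]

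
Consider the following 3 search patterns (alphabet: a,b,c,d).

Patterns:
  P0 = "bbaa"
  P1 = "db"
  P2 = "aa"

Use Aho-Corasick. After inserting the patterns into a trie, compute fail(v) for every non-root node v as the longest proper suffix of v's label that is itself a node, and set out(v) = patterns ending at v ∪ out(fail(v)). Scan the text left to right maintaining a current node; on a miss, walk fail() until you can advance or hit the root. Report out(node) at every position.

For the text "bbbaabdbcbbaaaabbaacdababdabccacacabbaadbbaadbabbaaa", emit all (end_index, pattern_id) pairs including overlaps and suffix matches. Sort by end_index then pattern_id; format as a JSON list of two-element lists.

Construct AC machine:
Trie nodes:
  n0 'ε': a→7 b→1 d→5
  n1 'b': b→2
  n2 'bb': a→3
  n3 'bba': a→4
  n4 'bbaa': ·  [P0 ends]
  n5 'd': b→6
  n6 'db': ·  [P1 ends]
  n7 'a': a→8
  n8 'aa': ·  [P2 ends]

BFS fail/out derivation:
  n1('b'): parent n0 fail=0; on 'b' 0 → fail=0;  out ∅∪∅=∅
  n5('d'): parent n0 fail=0; on 'd' 0 → fail=0;  out ∅∪∅=∅
  n7('a'): parent n0 fail=0; on 'a' 0 → fail=0;  out ∅∪∅=∅
  n2('bb'): parent n1 fail=0; on 'b' 0 → fail=1;  out ∅∪∅=∅
  n6('db'): parent n5 fail=0; on 'b' 0 → fail=1;  out {1}∪∅={1}
  n8('aa'): parent n7 fail=0; on 'a' 0 → fail=7;  out {2}∪∅={2}
  n3('bba'): parent n2 fail=1; on 'a' 1→0 → fail=7;  out ∅∪∅=∅
  n4('bbaa'): parent n3 fail=7; on 'a' 7 → fail=8;  out {0}∪{2}={0,2}

Run:
[0] read 'b'  n0⇒n1
[1] read 'b'  n1⇒n2
[2] read 'b'  n2⇒n2 (via fail)
[3] read 'a'  n2⇒n3
[4] read 'a'  n3⇒n4  ** P0@[1:4],P2@[3:4]
[5] read 'b'  n4⇒n1 (via fail)
[6] read 'd'  n1⇒n5 (via fail)
[7] read 'b'  n5⇒n6  ** P1@[6:7]
[8] read 'c'  n6⇒n0 (via fail)
[9] read 'b'  n0⇒n1
[10] read 'b'  n1⇒n2
[11] read 'a'  n2⇒n3
[12] read 'a'  n3⇒n4  ** P0@[9:12],P2@[11:12]
[13] read 'a'  n4⇒n8 (via fail)  ** P2@[12:13]
[14] read 'a'  n8⇒n8 (via fail)  ** P2@[13:14]
[15] read 'b'  n8⇒n1 (via fail)
[16] read 'b'  n1⇒n2
[17] read 'a'  n2⇒n3
[18] read 'a'  n3⇒n4  ** P0@[15:18],P2@[17:18]
[19] read 'c'  n4⇒n0 (via fail)
[20] read 'd'  n0⇒n5
[21] read 'a'  n5⇒n7 (via fail)
[22] read 'b'  n7⇒n1 (via fail)
[23] read 'a'  n1⇒n7 (via fail)
[24] read 'b'  n7⇒n1 (via fail)
[25] read 'd'  n1⇒n5 (via fail)
[26] read 'a'  n5⇒n7 (via fail)
[27] read 'b'  n7⇒n1 (via fail)
[28] read 'c'  n1⇒n0 (via fail)
[29] read 'c'  n0⇒n0
[30] read 'a'  n0⇒n7
[31] read 'c'  n7⇒n0 (via fail)
[32] read 'a'  n0⇒n7
[33] read 'c'  n7⇒n0 (via fail)
[34] read 'a'  n0⇒n7
[35] read 'b'  n7⇒n1 (via fail)
[36] read 'b'  n1⇒n2
[37] read 'a'  n2⇒n3
[38] read 'a'  n3⇒n4  ** P0@[35:38],P2@[37:38]
[39] read 'd'  n4⇒n5 (via fail)
[40] read 'b'  n5⇒n6  ** P1@[39:40]
[41] read 'b'  n6⇒n2 (via fail)
[42] read 'a'  n2⇒n3
[43] read 'a'  n3⇒n4  ** P0@[40:43],P2@[42:43]
[44] read 'd'  n4⇒n5 (via fail)
[45] read 'b'  n5⇒n6  ** P1@[44:45]
[46] read 'a'  n6⇒n7 (via fail)
[47] read 'b'  n7⇒n1 (via fail)
[48] read 'b'  n1⇒n2
[49] read 'a'  n2⇒n3
[50] read 'a'  n3⇒n4  ** P0@[47:50],P2@[49:50]
[51] read 'a'  n4⇒n8 (via fail)  ** P2@[50:51]

All matches (sorted): [[4,0],[4,2],[7,1],[12,0],[12,2],[13,2],[14,2],[18,0],[18,2],[38,0],[38,2],[40,1],[43,0],[43,2],[45,1],[50,0],[50,2],[51,2]]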